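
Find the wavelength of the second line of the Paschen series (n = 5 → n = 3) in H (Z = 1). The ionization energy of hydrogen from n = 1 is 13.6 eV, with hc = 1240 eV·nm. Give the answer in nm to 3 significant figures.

The Paschen series terminates on n_f = 3; the second line has n_i = 3+2 = 5.
ΔE = 13.60 × (1/3² − 1/5²) = 0.9671 eV.
λ = 1240 / 0.9671 = 1280 nm.

1280 nm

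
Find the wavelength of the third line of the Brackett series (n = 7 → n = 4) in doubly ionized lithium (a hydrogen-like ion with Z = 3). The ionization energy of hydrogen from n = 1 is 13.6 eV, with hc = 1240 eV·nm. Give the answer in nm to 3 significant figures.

The Brackett series terminates on n_f = 4; the third line has n_i = 4+3 = 7.
ΔE = 122.4 × (1/4² − 1/7²) = 5.152 eV.
λ = 1240 / 5.152 = 241 nm.

241 nm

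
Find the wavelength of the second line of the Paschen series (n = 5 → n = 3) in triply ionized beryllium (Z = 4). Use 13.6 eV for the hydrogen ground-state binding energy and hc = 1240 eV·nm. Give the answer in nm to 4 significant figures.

80.14 nm

The Paschen series terminates on n_f = 3; the second line has n_i = 3+2 = 5.
ΔE = 217.6 × (1/3² − 1/5²) = 15.47 eV.
λ = 1240 / 15.47 = 80.14 nm.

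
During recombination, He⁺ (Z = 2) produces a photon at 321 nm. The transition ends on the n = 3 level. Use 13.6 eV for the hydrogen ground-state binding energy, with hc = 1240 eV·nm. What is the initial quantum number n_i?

n_i = 5

The photon energy is ΔE = hc/λ = 1240 / 321 = 3.863 eV.
With Z = 2, ΔE = 54.40 × (1/n_f² − 1/n_i²), so 1/n_f² − 1/n_i² = 0.07101.
With n_f = 3: 1/n_i² = 1/9 − 0.07101 = 0.04010, so n_i ≈ 4.99.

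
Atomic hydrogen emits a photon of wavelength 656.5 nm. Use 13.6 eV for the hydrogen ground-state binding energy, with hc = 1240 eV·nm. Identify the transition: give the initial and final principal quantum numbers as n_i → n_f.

The photon energy is ΔE = hc/λ = 1240 / 656.5 = 1.889 eV.
With Z = 1, ΔE = 13.60 × (1/n_f² − 1/n_i²), so 1/n_f² − 1/n_i² = 0.1389.
Trying n_f = 2 gives 1/n_i² = 0.1111, i.e. n_i ≈ 3; this pair matches.

n_i = 3, n_f = 2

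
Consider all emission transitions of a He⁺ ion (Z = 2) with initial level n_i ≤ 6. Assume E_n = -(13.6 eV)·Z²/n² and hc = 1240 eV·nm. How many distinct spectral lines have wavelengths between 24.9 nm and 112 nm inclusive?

4

Enumerate all n_i → n_f pairs with 1 ≤ n_f < n_i ≤ 6 and compute λ = 1240 / [13.6·4·(1/n_f² − 1/n_i²)].
Lines falling in [24.9, 112] nm: 3→1 (25.64 nm), 2→1 (30.39 nm), 6→2 (102.6 nm), 5→2 (108.5 nm).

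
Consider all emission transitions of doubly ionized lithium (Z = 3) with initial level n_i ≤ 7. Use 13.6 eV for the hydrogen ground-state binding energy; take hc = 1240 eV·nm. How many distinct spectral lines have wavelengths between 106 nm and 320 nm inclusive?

Enumerate all n_i → n_f pairs with 1 ≤ n_f < n_i ≤ 7 and compute λ = 1240 / [13.6·9·(1/n_f² − 1/n_i²)].
Lines falling in [106, 320] nm: 7→3 (111.7 nm), 6→3 (121.6 nm), 5→3 (142.5 nm), 4→3 (208.4 nm), 7→4 (240.7 nm), 6→4 (291.8 nm).

6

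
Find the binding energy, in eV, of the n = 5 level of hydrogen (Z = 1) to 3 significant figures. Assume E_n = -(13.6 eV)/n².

0.544 eV

E_5 = −13.60/25 = −0.544 eV, so ionization (to E = 0) requires 0.544 eV.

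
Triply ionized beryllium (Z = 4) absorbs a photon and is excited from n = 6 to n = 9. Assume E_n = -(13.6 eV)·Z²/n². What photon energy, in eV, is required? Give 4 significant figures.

The Bohr energies scale as Z², so for Z = 4: E_n = −217.6/n² eV.
E_9 = −217.6/81 = −2.686 eV and E_6 = −217.6/36 = −6.044 eV.
The photon energy is |E_9 − E_6| = 3.358 eV.

3.358 eV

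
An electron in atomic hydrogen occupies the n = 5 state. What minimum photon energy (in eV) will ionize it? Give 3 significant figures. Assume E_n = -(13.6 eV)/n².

0.544 eV

E_5 = −13.60/25 = −0.544 eV, so ionization (to E = 0) requires 0.544 eV.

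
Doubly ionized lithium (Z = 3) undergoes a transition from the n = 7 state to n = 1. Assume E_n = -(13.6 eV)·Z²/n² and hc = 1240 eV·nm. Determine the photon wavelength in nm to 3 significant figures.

10.3 nm

For Z = 3 the level energies scale as Z², so the effective Rydberg energy is 13.6 × 9 = 122.4 eV.
ΔE = 122.4 × (1/1² − 1/7²) = 122.4 × 0.9796 = 119.9 eV.
λ = hc/ΔE = 1240 / 119.9 = 10.3 nm.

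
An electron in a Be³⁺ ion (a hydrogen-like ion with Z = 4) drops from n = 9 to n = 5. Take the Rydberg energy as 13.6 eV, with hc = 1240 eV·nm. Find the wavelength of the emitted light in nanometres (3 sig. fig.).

For Z = 4 the level energies scale as Z², so the effective Rydberg energy is 13.6 × 16 = 217.6 eV.
ΔE = 217.6 × (1/5² − 1/9²) = 217.6 × 0.02765 = 6.018 eV.
λ = hc/ΔE = 1240 / 6.018 = 206 nm.

206 nm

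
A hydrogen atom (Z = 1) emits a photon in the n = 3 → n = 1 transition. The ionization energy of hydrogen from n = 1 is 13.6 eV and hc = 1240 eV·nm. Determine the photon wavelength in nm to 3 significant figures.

ΔE = 13.60 × (1/1² − 1/3²) = 13.60 × 0.8889 = 12.09 eV.
λ = hc/ΔE = 1240 / 12.09 = 103 nm.
This line belongs to the Lyman series.

103 nm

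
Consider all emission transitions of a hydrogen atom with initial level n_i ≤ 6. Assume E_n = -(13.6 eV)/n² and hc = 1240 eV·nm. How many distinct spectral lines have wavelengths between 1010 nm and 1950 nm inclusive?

3

Enumerate all n_i → n_f pairs with 1 ≤ n_f < n_i ≤ 6 and compute λ = 1240 / [13.6·1·(1/n_f² − 1/n_i²)].
Lines falling in [1010, 1950] nm: 6→3 (1094 nm), 5→3 (1282 nm), 4→3 (1876 nm).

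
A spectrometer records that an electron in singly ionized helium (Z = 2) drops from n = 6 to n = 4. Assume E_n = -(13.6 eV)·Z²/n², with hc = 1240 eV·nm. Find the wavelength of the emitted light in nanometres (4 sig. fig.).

For Z = 2 the level energies scale as Z², so the effective Rydberg energy is 13.6 × 4 = 54.40 eV.
ΔE = 54.40 × (1/4² − 1/6²) = 54.40 × 0.03472 = 1.889 eV.
λ = hc/ΔE = 1240 / 1.889 = 656.5 nm.

656.5 nm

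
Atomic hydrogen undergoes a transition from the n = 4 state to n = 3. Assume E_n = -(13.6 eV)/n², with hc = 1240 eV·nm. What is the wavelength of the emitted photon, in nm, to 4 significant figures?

ΔE = 13.60 × (1/3² − 1/4²) = 13.60 × 0.04861 = 0.6611 eV.
λ = hc/ΔE = 1240 / 0.6611 = 1876 nm.

1876 nm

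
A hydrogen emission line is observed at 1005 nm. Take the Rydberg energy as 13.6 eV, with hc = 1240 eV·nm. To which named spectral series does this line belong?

Paschen

ΔE = 1240/1005 = 1.234 eV.
This matches 13.6 × (1/3² − 1/7²), so n_f = 3: the Paschen series.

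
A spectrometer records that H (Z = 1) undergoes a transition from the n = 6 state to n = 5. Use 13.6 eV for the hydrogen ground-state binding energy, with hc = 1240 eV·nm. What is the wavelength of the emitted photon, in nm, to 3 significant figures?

7460 nm

ΔE = 13.60 × (1/5² − 1/6²) = 13.60 × 0.01222 = 0.1662 eV.
λ = hc/ΔE = 1240 / 0.1662 = 7460 nm.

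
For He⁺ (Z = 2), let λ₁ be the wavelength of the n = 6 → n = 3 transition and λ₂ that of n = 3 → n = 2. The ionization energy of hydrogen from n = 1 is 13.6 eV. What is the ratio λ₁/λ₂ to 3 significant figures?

1.67

λ ∝ 1/ΔE ∝ 1/(1/n_f² − 1/n_i²), and the Z² and hc factors cancel in the ratio.
λ₁/λ₂ = (1/2² − 1/3²)/(1/3² − 1/6²) = 0.1389/0.08333 = 1.67.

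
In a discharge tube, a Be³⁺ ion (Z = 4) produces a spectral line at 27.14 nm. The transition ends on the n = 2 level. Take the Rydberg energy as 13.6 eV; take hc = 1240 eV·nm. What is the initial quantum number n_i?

The photon energy is ΔE = hc/λ = 1240 / 27.14 = 45.69 eV.
With Z = 4, ΔE = 217.6 × (1/n_f² − 1/n_i²), so 1/n_f² − 1/n_i² = 0.2100.
With n_f = 2: 1/n_i² = 1/4 − 0.2100 = 0.04003, so n_i ≈ 5.00.

n_i = 5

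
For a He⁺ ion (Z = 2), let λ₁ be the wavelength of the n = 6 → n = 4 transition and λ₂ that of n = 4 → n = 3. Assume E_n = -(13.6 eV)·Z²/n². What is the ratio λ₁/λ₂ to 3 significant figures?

λ ∝ 1/ΔE ∝ 1/(1/n_f² − 1/n_i²), and the Z² and hc factors cancel in the ratio.
λ₁/λ₂ = (1/3² − 1/4²)/(1/4² − 1/6²) = 0.04861/0.03472 = 1.40.

1.40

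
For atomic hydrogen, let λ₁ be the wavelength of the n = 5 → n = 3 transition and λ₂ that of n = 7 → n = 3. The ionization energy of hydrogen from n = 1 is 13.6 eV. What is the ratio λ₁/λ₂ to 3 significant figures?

1.28

λ ∝ 1/ΔE ∝ 1/(1/n_f² − 1/n_i²), and the Z² and hc factors cancel in the ratio.
λ₁/λ₂ = (1/3² − 1/7²)/(1/3² − 1/5²) = 0.09070/0.07111 = 1.28.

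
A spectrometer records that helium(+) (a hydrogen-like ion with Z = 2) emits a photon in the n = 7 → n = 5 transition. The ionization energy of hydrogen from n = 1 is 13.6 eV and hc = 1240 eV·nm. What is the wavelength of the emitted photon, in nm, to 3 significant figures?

For Z = 2 the level energies scale as Z², so the effective Rydberg energy is 13.6 × 4 = 54.40 eV.
ΔE = 54.40 × (1/5² − 1/7²) = 54.40 × 0.01959 = 1.066 eV.
λ = hc/ΔE = 1240 / 1.066 = 1160 nm.

1160 nm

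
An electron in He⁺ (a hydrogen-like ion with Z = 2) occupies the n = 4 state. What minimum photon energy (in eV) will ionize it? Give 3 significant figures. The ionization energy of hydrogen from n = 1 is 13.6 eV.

E_n = −13.6 Z²/n² = −54.40/n² eV for Z = 2.
E_4 = −54.40/16 = −3.40 eV, so ionization (to E = 0) requires 3.40 eV.

3.40 eV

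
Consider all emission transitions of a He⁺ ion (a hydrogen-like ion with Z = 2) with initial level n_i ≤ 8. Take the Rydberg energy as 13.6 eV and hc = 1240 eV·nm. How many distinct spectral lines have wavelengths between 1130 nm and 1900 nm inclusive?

Enumerate all n_i → n_f pairs with 1 ≤ n_f < n_i ≤ 8 and compute λ = 1240 / [13.6·4·(1/n_f² − 1/n_i²)].
Lines falling in [1130, 1900] nm: 7→5 (1163 nm), 6→5 (1865 nm), 8→6 (1876 nm).

3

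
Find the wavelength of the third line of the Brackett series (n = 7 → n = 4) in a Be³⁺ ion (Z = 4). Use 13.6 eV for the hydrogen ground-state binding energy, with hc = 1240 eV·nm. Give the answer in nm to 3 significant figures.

The Brackett series terminates on n_f = 4; the third line has n_i = 4+3 = 7.
ΔE = 217.6 × (1/4² − 1/7²) = 9.159 eV.
λ = 1240 / 9.159 = 135 nm.

135 nm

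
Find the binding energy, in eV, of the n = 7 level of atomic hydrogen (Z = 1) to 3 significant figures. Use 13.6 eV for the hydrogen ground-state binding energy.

0.278 eV

E_7 = −13.60/49 = −0.278 eV, so ionization (to E = 0) requires 0.278 eV.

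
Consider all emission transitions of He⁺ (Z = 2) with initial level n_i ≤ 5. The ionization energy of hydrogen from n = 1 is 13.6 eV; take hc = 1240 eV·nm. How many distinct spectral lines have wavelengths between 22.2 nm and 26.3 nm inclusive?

3

Enumerate all n_i → n_f pairs with 1 ≤ n_f < n_i ≤ 5 and compute λ = 1240 / [13.6·4·(1/n_f² − 1/n_i²)].
Lines falling in [22.2, 26.3] nm: 5→1 (23.74 nm), 4→1 (24.31 nm), 3→1 (25.64 nm).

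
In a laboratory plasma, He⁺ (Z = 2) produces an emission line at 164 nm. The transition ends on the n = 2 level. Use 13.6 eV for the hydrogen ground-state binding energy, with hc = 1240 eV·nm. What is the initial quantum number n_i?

n_i = 3

The photon energy is ΔE = hc/λ = 1240 / 164 = 7.561 eV.
With Z = 2, ΔE = 54.40 × (1/n_f² − 1/n_i²), so 1/n_f² − 1/n_i² = 0.1390.
With n_f = 2: 1/n_i² = 1/4 − 0.1390 = 0.1110, so n_i ≈ 3.00.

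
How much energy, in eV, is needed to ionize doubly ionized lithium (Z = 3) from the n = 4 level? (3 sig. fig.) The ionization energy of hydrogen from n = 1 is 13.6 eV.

E_n = −13.6 Z²/n² = −122.4/n² eV for Z = 3.
E_4 = −122.4/16 = −7.65 eV, so ionization (to E = 0) requires 7.65 eV.

7.65 eV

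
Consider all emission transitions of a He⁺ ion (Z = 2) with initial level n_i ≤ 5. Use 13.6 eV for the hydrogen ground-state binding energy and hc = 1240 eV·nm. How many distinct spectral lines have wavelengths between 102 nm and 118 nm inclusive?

1

Enumerate all n_i → n_f pairs with 1 ≤ n_f < n_i ≤ 5 and compute λ = 1240 / [13.6·4·(1/n_f² − 1/n_i²)].
Lines falling in [102, 118] nm: 5→2 (108.5 nm).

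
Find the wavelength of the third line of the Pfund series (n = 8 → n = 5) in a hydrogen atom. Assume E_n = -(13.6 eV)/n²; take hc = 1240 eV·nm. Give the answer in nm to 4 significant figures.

3741 nm

The Pfund series terminates on n_f = 5; the third line has n_i = 5+3 = 8.
ΔE = 13.60 × (1/5² − 1/8²) = 0.3315 eV.
λ = 1240 / 0.3315 = 3741 nm.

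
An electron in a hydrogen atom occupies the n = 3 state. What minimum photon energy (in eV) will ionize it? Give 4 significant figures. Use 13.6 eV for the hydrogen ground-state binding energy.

E_3 = −13.60/9 = −1.511 eV, so ionization (to E = 0) requires 1.511 eV.

1.511 eV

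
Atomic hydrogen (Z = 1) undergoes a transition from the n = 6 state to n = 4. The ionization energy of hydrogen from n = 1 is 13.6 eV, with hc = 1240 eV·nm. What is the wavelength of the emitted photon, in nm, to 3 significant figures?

2630 nm

ΔE = 13.60 × (1/4² − 1/6²) = 13.60 × 0.03472 = 0.4722 eV.
λ = hc/ΔE = 1240 / 0.4722 = 2630 nm.
This line belongs to the Brackett series.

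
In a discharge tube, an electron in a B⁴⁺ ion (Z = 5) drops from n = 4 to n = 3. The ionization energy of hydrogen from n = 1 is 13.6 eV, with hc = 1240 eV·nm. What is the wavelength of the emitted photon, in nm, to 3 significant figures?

75.0 nm

For Z = 5 the level energies scale as Z², so the effective Rydberg energy is 13.6 × 25 = 340.0 eV.
ΔE = 340.0 × (1/3² − 1/4²) = 340.0 × 0.04861 = 16.53 eV.
λ = hc/ΔE = 1240 / 16.53 = 75.0 nm.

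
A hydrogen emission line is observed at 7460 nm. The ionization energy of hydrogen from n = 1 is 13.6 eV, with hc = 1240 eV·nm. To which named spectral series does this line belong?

ΔE = 1240/7460 = 0.1662 eV.
This matches 13.6 × (1/5² − 1/6²), so n_f = 5: the Pfund series.

Pfund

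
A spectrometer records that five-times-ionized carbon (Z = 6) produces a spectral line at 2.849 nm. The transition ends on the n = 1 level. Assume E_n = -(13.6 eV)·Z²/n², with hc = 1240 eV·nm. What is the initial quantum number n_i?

The photon energy is ΔE = hc/λ = 1240 / 2.849 = 435.2 eV.
With Z = 6, ΔE = 489.6 × (1/n_f² − 1/n_i²), so 1/n_f² − 1/n_i² = 0.8890.
With n_f = 1: 1/n_i² = 1/1 − 0.8890 = 0.1110, so n_i ≈ 3.00.

n_i = 3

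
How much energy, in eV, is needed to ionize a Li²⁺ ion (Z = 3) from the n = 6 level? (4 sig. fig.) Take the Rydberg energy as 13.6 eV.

3.400 eV

E_n = −13.6 Z²/n² = −122.4/n² eV for Z = 3.
E_6 = −122.4/36 = −3.400 eV, so ionization (to E = 0) requires 3.400 eV.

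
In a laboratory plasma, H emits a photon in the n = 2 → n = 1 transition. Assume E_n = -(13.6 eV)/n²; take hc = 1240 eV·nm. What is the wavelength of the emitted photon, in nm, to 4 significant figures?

121.6 nm

ΔE = 13.60 × (1/1² − 1/2²) = 13.60 × 0.7500 = 10.20 eV.
λ = hc/ΔE = 1240 / 10.20 = 121.6 nm.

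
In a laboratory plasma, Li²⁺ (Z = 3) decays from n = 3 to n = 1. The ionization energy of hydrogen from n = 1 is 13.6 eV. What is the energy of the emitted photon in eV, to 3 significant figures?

The Bohr energies scale as Z², so for Z = 3: E_n = −122.4/n² eV.
E_3 = −122.4/9 = −13.60 eV and E_1 = −122.4/1 = −122.4 eV.
The photon energy is |E_3 − E_1| = 109 eV.

109 eV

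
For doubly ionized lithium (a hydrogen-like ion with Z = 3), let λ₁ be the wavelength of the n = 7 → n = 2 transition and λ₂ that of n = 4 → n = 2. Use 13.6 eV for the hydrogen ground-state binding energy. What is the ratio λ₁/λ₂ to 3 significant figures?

λ ∝ 1/ΔE ∝ 1/(1/n_f² − 1/n_i²), and the Z² and hc factors cancel in the ratio.
λ₁/λ₂ = (1/2² − 1/4²)/(1/2² − 1/7²) = 0.1875/0.2296 = 0.817.

0.817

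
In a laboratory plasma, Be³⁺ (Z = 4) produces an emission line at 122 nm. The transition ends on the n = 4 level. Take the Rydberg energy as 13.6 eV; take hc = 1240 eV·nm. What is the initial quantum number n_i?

n_i = 8

The photon energy is ΔE = hc/λ = 1240 / 122 = 10.16 eV.
With Z = 4, ΔE = 217.6 × (1/n_f² − 1/n_i²), so 1/n_f² − 1/n_i² = 0.04671.
With n_f = 4: 1/n_i² = 1/16 − 0.04671 = 0.01579, so n_i ≈ 7.96.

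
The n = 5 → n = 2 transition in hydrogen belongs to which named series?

Balmer

The series is set by the lower level: n_f = 2 is the Balmer series.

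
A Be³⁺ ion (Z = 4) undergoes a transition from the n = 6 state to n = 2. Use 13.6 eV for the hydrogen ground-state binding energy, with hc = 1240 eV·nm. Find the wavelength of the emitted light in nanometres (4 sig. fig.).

25.64 nm

For Z = 4 the level energies scale as Z², so the effective Rydberg energy is 13.6 × 16 = 217.6 eV.
ΔE = 217.6 × (1/2² − 1/6²) = 217.6 × 0.2222 = 48.36 eV.
λ = hc/ΔE = 1240 / 48.36 = 25.64 nm.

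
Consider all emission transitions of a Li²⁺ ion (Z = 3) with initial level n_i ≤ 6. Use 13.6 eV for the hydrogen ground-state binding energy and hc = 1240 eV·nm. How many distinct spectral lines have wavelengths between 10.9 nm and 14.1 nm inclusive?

Enumerate all n_i → n_f pairs with 1 ≤ n_f < n_i ≤ 6 and compute λ = 1240 / [13.6·9·(1/n_f² − 1/n_i²)].
Lines falling in [10.9, 14.1] nm: 3→1 (11.40 nm), 2→1 (13.51 nm).

2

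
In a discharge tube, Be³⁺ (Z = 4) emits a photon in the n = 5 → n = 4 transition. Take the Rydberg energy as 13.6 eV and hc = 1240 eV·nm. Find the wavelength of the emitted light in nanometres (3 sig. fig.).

For Z = 4 the level energies scale as Z², so the effective Rydberg energy is 13.6 × 16 = 217.6 eV.
ΔE = 217.6 × (1/4² − 1/5²) = 217.6 × 0.02250 = 4.896 eV.
λ = hc/ΔE = 1240 / 4.896 = 253 nm.

253 nm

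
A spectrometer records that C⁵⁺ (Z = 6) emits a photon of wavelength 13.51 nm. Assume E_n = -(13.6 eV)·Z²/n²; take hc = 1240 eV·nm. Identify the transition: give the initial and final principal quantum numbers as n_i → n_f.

n_i = 4, n_f = 2

The photon energy is ΔE = hc/λ = 1240 / 13.51 = 91.78 eV.
With Z = 6, ΔE = 489.6 × (1/n_f² − 1/n_i²), so 1/n_f² − 1/n_i² = 0.1875.
Trying n_f = 2 gives 1/n_i² = 0.06253, i.e. n_i ≈ 4; this pair matches.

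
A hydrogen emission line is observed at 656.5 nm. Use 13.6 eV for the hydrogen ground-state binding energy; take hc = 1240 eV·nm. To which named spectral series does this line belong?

ΔE = 1240/656.5 = 1.889 eV.
This matches 13.6 × (1/2² − 1/3²), so n_f = 2: the Balmer series.

Balmer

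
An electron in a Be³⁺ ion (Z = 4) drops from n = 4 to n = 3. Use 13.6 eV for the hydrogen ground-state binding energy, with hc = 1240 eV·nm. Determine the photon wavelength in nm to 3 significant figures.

For Z = 4 the level energies scale as Z², so the effective Rydberg energy is 13.6 × 16 = 217.6 eV.
ΔE = 217.6 × (1/3² − 1/4²) = 217.6 × 0.04861 = 10.58 eV.
λ = hc/ΔE = 1240 / 10.58 = 117 nm.

117 nm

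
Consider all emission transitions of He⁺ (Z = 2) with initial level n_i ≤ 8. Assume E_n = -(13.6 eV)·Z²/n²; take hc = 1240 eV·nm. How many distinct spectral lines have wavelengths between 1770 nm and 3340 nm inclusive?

Enumerate all n_i → n_f pairs with 1 ≤ n_f < n_i ≤ 8 and compute λ = 1240 / [13.6·4·(1/n_f² − 1/n_i²)].
Lines falling in [1770, 3340] nm: 6→5 (1865 nm), 8→6 (1876 nm), 7→6 (3093 nm).

3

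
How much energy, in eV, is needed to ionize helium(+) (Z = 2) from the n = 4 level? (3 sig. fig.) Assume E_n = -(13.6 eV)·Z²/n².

3.40 eV

E_n = −13.6 Z²/n² = −54.40/n² eV for Z = 2.
E_4 = −54.40/16 = −3.40 eV, so ionization (to E = 0) requires 3.40 eV.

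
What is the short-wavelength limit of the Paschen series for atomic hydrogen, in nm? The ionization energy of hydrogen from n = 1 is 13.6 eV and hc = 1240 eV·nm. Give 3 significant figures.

The Paschen series has lower level n_f = 3; the series limit corresponds to n_i → ∞.
ΔE_max = 13.6 × 1 / 3² = 1.511 eV.
λ_min = 1240 / 1.511 = 821 nm.

821 nm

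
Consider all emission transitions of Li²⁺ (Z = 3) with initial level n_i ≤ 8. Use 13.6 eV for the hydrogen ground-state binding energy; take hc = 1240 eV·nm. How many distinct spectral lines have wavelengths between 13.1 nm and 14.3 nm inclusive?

1

Enumerate all n_i → n_f pairs with 1 ≤ n_f < n_i ≤ 8 and compute λ = 1240 / [13.6·9·(1/n_f² − 1/n_i²)].
Lines falling in [13.1, 14.3] nm: 2→1 (13.51 nm).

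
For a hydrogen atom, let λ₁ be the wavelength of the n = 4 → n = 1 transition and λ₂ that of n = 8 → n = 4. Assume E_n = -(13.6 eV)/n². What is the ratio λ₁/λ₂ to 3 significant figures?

0.0500

λ ∝ 1/ΔE ∝ 1/(1/n_f² − 1/n_i²), and the Z² and hc factors cancel in the ratio.
λ₁/λ₂ = (1/4² − 1/8²)/(1/1² − 1/4²) = 0.04688/0.9375 = 0.0500.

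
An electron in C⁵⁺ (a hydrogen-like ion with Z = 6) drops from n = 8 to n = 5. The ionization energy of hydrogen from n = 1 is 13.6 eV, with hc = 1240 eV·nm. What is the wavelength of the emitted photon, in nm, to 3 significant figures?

For Z = 6 the level energies scale as Z², so the effective Rydberg energy is 13.6 × 36 = 489.6 eV.
ΔE = 489.6 × (1/5² − 1/8²) = 489.6 × 0.02438 = 11.93 eV.
λ = hc/ΔE = 1240 / 11.93 = 104 nm.

104 nm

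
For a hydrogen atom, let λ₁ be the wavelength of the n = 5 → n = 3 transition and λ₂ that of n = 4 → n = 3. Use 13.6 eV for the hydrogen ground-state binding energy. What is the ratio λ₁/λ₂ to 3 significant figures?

λ ∝ 1/ΔE ∝ 1/(1/n_f² − 1/n_i²), and the Z² and hc factors cancel in the ratio.
λ₁/λ₂ = (1/3² − 1/4²)/(1/3² − 1/5²) = 0.04861/0.07111 = 0.684.

0.684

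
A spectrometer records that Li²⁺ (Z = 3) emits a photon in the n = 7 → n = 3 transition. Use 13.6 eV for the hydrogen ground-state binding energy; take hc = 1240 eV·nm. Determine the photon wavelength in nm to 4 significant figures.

For Z = 3 the level energies scale as Z², so the effective Rydberg energy is 13.6 × 9 = 122.4 eV.
ΔE = 122.4 × (1/3² − 1/7²) = 122.4 × 0.09070 = 11.10 eV.
λ = hc/ΔE = 1240 / 11.10 = 111.7 nm.

111.7 nm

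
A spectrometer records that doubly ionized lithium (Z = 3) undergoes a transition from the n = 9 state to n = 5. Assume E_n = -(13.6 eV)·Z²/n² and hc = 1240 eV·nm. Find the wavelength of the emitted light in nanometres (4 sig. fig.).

366.3 nm

For Z = 3 the level energies scale as Z², so the effective Rydberg energy is 13.6 × 9 = 122.4 eV.
ΔE = 122.4 × (1/5² − 1/9²) = 122.4 × 0.02765 = 3.385 eV.
λ = hc/ΔE = 1240 / 3.385 = 366.3 nm.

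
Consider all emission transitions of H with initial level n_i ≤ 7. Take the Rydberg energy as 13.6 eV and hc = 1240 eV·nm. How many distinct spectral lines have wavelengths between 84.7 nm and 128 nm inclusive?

Enumerate all n_i → n_f pairs with 1 ≤ n_f < n_i ≤ 7 and compute λ = 1240 / [13.6·1·(1/n_f² − 1/n_i²)].
Lines falling in [84.7, 128] nm: 7→1 (93.08 nm), 6→1 (93.78 nm), 5→1 (94.98 nm), 4→1 (97.25 nm), 3→1 (102.6 nm), 2→1 (121.6 nm).

6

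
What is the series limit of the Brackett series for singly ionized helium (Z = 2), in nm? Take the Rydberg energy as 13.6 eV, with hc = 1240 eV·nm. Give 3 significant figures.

365 nm

The Brackett series has lower level n_f = 4; the series limit corresponds to n_i → ∞.
ΔE_max = 13.6 × 4 / 4² = 3.400 eV.
λ_min = 1240 / 3.400 = 365 nm.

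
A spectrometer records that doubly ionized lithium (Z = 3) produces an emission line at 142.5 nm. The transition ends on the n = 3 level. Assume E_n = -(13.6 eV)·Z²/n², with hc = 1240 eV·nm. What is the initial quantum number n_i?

The photon energy is ΔE = hc/λ = 1240 / 142.5 = 8.702 eV.
With Z = 3, ΔE = 122.4 × (1/n_f² − 1/n_i²), so 1/n_f² − 1/n_i² = 0.07109.
With n_f = 3: 1/n_i² = 1/9 − 0.07109 = 0.04002, so n_i ≈ 5.00.

n_i = 5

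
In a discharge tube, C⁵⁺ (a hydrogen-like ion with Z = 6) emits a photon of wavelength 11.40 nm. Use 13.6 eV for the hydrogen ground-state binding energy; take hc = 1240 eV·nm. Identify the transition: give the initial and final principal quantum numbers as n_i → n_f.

The photon energy is ΔE = hc/λ = 1240 / 11.40 = 108.8 eV.
With Z = 6, ΔE = 489.6 × (1/n_f² − 1/n_i²), so 1/n_f² − 1/n_i² = 0.2222.
Trying n_f = 2 gives 1/n_i² = 0.02784, i.e. n_i ≈ 6; this pair matches.

n_i = 6, n_f = 2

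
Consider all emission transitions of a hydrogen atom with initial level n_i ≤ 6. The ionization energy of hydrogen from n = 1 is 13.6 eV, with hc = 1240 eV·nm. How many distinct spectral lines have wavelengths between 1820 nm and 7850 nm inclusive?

Enumerate all n_i → n_f pairs with 1 ≤ n_f < n_i ≤ 6 and compute λ = 1240 / [13.6·1·(1/n_f² − 1/n_i²)].
Lines falling in [1820, 7850] nm: 4→3 (1876 nm), 6→4 (2626 nm), 5→4 (4052 nm), 6→5 (7460 nm).

4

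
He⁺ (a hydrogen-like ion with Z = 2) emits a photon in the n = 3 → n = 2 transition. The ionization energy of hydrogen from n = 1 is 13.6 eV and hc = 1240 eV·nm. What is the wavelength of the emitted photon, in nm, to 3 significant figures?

For Z = 2 the level energies scale as Z², so the effective Rydberg energy is 13.6 × 4 = 54.40 eV.
ΔE = 54.40 × (1/2² − 1/3²) = 54.40 × 0.1389 = 7.556 eV.
λ = hc/ΔE = 1240 / 7.556 = 164 nm.

164 nm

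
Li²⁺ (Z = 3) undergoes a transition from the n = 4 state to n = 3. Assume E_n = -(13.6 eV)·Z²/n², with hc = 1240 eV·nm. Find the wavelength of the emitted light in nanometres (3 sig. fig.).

For Z = 3 the level energies scale as Z², so the effective Rydberg energy is 13.6 × 9 = 122.4 eV.
ΔE = 122.4 × (1/3² − 1/4²) = 122.4 × 0.04861 = 5.950 eV.
λ = hc/ΔE = 1240 / 5.950 = 208 nm.

208 nm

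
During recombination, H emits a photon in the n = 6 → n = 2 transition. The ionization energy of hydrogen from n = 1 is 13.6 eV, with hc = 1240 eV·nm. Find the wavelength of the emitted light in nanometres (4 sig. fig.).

410.3 nm

ΔE = 13.60 × (1/2² − 1/6²) = 13.60 × 0.2222 = 3.022 eV.
λ = hc/ΔE = 1240 / 3.022 = 410.3 nm.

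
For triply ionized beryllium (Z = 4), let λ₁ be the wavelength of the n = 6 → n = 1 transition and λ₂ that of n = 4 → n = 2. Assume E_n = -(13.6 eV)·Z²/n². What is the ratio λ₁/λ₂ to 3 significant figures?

0.193

λ ∝ 1/ΔE ∝ 1/(1/n_f² − 1/n_i²), and the Z² and hc factors cancel in the ratio.
λ₁/λ₂ = (1/2² − 1/4²)/(1/1² − 1/6²) = 0.1875/0.9722 = 0.193.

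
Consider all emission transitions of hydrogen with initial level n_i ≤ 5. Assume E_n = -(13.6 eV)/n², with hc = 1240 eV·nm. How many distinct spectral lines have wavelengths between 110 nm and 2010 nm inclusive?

6

Enumerate all n_i → n_f pairs with 1 ≤ n_f < n_i ≤ 5 and compute λ = 1240 / [13.6·1·(1/n_f² − 1/n_i²)].
Lines falling in [110, 2010] nm: 2→1 (121.6 nm), 5→2 (434.2 nm), 4→2 (486.3 nm), 3→2 (656.5 nm), 5→3 (1282 nm), 4→3 (1876 nm).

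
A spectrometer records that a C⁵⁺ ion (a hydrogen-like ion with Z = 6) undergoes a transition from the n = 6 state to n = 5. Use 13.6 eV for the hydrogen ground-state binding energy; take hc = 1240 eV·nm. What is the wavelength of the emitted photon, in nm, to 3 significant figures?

207 nm

For Z = 6 the level energies scale as Z², so the effective Rydberg energy is 13.6 × 36 = 489.6 eV.
ΔE = 489.6 × (1/5² − 1/6²) = 489.6 × 0.01222 = 5.984 eV.
λ = hc/ΔE = 1240 / 5.984 = 207 nm.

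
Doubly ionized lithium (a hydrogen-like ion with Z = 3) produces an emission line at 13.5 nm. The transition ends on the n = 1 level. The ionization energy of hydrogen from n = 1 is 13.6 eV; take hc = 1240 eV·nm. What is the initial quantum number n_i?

n_i = 2

The photon energy is ΔE = hc/λ = 1240 / 13.5 = 91.85 eV.
With Z = 3, ΔE = 122.4 × (1/n_f² − 1/n_i²), so 1/n_f² − 1/n_i² = 0.7504.
With n_f = 1: 1/n_i² = 1/1 − 0.7504 = 0.2496, so n_i ≈ 2.00.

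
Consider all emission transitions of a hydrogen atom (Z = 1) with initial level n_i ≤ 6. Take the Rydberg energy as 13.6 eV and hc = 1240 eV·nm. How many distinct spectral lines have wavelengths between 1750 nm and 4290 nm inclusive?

Enumerate all n_i → n_f pairs with 1 ≤ n_f < n_i ≤ 6 and compute λ = 1240 / [13.6·1·(1/n_f² − 1/n_i²)].
Lines falling in [1750, 4290] nm: 4→3 (1876 nm), 6→4 (2626 nm), 5→4 (4052 nm).

3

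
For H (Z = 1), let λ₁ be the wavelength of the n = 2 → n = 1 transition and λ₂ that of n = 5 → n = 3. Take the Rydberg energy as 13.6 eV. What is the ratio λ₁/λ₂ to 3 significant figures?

λ ∝ 1/ΔE ∝ 1/(1/n_f² − 1/n_i²), and the Z² and hc factors cancel in the ratio.
λ₁/λ₂ = (1/3² − 1/5²)/(1/1² − 1/2²) = 0.07111/0.7500 = 0.0948.

0.0948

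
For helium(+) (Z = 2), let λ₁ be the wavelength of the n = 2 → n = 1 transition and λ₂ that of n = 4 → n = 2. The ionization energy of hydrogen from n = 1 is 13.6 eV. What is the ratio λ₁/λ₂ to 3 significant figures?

0.250

λ ∝ 1/ΔE ∝ 1/(1/n_f² − 1/n_i²), and the Z² and hc factors cancel in the ratio.
λ₁/λ₂ = (1/2² − 1/4²)/(1/1² − 1/2²) = 0.1875/0.7500 = 0.250.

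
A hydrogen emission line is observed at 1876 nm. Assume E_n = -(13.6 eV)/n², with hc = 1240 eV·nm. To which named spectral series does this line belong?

ΔE = 1240/1876 = 0.6610 eV.
This matches 13.6 × (1/3² − 1/4²), so n_f = 3: the Paschen series.

Paschen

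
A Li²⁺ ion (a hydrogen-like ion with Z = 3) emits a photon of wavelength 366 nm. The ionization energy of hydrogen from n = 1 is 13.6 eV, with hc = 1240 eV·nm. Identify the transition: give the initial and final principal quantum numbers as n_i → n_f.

n_i = 9, n_f = 5

The photon energy is ΔE = hc/λ = 1240 / 366 = 3.388 eV.
With Z = 3, ΔE = 122.4 × (1/n_f² − 1/n_i²), so 1/n_f² − 1/n_i² = 0.02768.
Trying n_f = 5 gives 1/n_i² = 0.01232, i.e. n_i ≈ 9; this pair matches.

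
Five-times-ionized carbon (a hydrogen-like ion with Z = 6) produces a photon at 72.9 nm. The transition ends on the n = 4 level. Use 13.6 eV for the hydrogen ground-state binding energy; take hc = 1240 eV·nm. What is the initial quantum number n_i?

n_i = 6

The photon energy is ΔE = hc/λ = 1240 / 72.9 = 17.01 eV.
With Z = 6, ΔE = 489.6 × (1/n_f² − 1/n_i²), so 1/n_f² − 1/n_i² = 0.03474.
With n_f = 4: 1/n_i² = 1/16 − 0.03474 = 0.02776, so n_i ≈ 6.00.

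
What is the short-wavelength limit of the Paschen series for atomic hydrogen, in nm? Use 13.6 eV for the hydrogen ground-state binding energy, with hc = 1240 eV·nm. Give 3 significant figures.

The Paschen series has lower level n_f = 3; the series limit corresponds to n_i → ∞.
ΔE_max = 13.6 × 1 / 3² = 1.511 eV.
λ_min = 1240 / 1.511 = 821 nm.

821 nm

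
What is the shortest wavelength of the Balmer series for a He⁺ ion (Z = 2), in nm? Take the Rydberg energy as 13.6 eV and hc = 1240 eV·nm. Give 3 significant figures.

The Balmer series has lower level n_f = 2; the series limit corresponds to n_i → ∞.
ΔE_max = 13.6 × 4 / 2² = 13.60 eV.
λ_min = 1240 / 13.60 = 91.2 nm.

91.2 nm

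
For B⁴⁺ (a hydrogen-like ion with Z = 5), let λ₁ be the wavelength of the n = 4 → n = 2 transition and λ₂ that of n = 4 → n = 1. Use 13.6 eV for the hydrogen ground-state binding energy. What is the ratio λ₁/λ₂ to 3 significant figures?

λ ∝ 1/ΔE ∝ 1/(1/n_f² − 1/n_i²), and the Z² and hc factors cancel in the ratio.
λ₁/λ₂ = (1/1² − 1/4²)/(1/2² − 1/4²) = 0.9375/0.1875 = 5.00.

5.00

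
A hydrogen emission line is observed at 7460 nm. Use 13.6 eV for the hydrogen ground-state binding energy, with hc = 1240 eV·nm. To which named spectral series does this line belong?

ΔE = 1240/7460 = 0.1662 eV.
This matches 13.6 × (1/5² − 1/6²), so n_f = 5: the Pfund series.

Pfund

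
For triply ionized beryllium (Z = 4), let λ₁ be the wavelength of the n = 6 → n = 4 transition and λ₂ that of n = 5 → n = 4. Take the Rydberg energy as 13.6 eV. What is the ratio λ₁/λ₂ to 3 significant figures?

0.648

λ ∝ 1/ΔE ∝ 1/(1/n_f² − 1/n_i²), and the Z² and hc factors cancel in the ratio.
λ₁/λ₂ = (1/4² − 1/5²)/(1/4² − 1/6²) = 0.02250/0.03472 = 0.648.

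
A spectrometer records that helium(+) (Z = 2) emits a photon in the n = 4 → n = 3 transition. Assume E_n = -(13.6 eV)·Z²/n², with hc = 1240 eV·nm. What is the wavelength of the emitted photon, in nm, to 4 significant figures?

468.9 nm

For Z = 2 the level energies scale as Z², so the effective Rydberg energy is 13.6 × 4 = 54.40 eV.
ΔE = 54.40 × (1/3² − 1/4²) = 54.40 × 0.04861 = 2.644 eV.
λ = hc/ΔE = 1240 / 2.644 = 468.9 nm.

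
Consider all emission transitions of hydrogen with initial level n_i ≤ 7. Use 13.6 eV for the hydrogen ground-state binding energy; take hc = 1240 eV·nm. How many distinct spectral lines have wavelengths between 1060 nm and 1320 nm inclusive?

Enumerate all n_i → n_f pairs with 1 ≤ n_f < n_i ≤ 7 and compute λ = 1240 / [13.6·1·(1/n_f² − 1/n_i²)].
Lines falling in [1060, 1320] nm: 6→3 (1094 nm), 5→3 (1282 nm).

2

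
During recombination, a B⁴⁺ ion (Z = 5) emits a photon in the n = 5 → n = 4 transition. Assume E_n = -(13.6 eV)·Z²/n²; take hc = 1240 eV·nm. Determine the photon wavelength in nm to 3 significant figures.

For Z = 5 the level energies scale as Z², so the effective Rydberg energy is 13.6 × 25 = 340.0 eV.
ΔE = 340.0 × (1/4² − 1/5²) = 340.0 × 0.02250 = 7.650 eV.
λ = hc/ΔE = 1240 / 7.650 = 162 nm.

162 nm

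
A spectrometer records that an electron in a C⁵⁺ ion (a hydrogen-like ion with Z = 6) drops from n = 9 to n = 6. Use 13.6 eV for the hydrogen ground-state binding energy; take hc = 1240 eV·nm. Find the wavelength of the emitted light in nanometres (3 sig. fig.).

For Z = 6 the level energies scale as Z², so the effective Rydberg energy is 13.6 × 36 = 489.6 eV.
ΔE = 489.6 × (1/6² − 1/9²) = 489.6 × 0.01543 = 7.556 eV.
λ = hc/ΔE = 1240 / 7.556 = 164 nm.

164 nm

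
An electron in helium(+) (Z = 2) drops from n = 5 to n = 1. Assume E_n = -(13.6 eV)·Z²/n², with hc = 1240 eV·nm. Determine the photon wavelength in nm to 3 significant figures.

For Z = 2 the level energies scale as Z², so the effective Rydberg energy is 13.6 × 4 = 54.40 eV.
ΔE = 54.40 × (1/1² − 1/5²) = 54.40 × 0.9600 = 52.22 eV.
λ = hc/ΔE = 1240 / 52.22 = 23.7 nm.

23.7 nm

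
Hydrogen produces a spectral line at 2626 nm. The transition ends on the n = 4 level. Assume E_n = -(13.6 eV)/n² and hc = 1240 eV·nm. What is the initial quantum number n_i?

The photon energy is ΔE = hc/λ = 1240 / 2626 = 0.4722 eV.
With Z = 1, ΔE = 13.60 × (1/n_f² − 1/n_i²), so 1/n_f² − 1/n_i² = 0.03472.
With n_f = 4: 1/n_i² = 1/16 − 0.03472 = 0.02778, so n_i ≈ 6.00.

n_i = 6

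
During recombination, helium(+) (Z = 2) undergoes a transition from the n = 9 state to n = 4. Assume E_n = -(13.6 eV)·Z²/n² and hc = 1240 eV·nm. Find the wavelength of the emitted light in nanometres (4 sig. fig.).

For Z = 2 the level energies scale as Z², so the effective Rydberg energy is 13.6 × 4 = 54.40 eV.
ΔE = 54.40 × (1/4² − 1/9²) = 54.40 × 0.05015 = 2.728 eV.
λ = hc/ΔE = 1240 / 2.728 = 454.5 nm.

454.5 nm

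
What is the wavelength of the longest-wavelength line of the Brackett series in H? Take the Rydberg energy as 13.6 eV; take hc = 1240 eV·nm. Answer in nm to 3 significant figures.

The Brackett series terminates on n_f = 4; the first line has n_i = 4+1 = 5.
ΔE = 13.60 × (1/4² − 1/5²) = 0.3060 eV.
λ = 1240 / 0.3060 = 4050 nm.

4050 nm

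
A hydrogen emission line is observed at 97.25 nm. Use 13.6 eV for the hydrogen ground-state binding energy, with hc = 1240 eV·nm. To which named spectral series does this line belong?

Lyman

ΔE = 1240/97.25 = 12.75 eV.
This matches 13.6 × (1/1² − 1/4²), so n_f = 1: the Lyman series.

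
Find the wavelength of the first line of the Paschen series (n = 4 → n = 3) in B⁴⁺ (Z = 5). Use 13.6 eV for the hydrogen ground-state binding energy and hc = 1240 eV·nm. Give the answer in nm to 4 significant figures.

The Paschen series terminates on n_f = 3; the first line has n_i = 3+1 = 4.
ΔE = 340.0 × (1/3² − 1/4²) = 16.53 eV.
λ = 1240 / 16.53 = 75.03 nm.

75.03 nm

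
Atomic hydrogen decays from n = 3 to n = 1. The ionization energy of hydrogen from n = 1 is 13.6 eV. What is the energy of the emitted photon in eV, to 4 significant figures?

12.09 eV

E_3 = −13.60/9 = −1.511 eV and E_1 = −13.60/1 = −13.60 eV.
The photon energy is |E_3 − E_1| = 12.09 eV.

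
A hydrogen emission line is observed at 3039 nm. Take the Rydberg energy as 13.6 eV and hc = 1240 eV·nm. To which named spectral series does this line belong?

ΔE = 1240/3039 = 0.4080 eV.
This matches 13.6 × (1/5² − 1/10²), so n_f = 5: the Pfund series.

Pfund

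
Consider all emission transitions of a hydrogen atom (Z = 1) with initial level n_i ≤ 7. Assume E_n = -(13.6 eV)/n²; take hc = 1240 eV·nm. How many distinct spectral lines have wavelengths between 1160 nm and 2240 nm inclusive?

3

Enumerate all n_i → n_f pairs with 1 ≤ n_f < n_i ≤ 7 and compute λ = 1240 / [13.6·1·(1/n_f² − 1/n_i²)].
Lines falling in [1160, 2240] nm: 5→3 (1282 nm), 4→3 (1876 nm), 7→4 (2166 nm).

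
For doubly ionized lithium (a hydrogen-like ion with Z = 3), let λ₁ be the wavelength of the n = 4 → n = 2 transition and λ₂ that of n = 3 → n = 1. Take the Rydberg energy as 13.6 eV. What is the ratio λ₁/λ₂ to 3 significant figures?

λ ∝ 1/ΔE ∝ 1/(1/n_f² − 1/n_i²), and the Z² and hc factors cancel in the ratio.
λ₁/λ₂ = (1/1² − 1/3²)/(1/2² − 1/4²) = 0.8889/0.1875 = 4.74.

4.74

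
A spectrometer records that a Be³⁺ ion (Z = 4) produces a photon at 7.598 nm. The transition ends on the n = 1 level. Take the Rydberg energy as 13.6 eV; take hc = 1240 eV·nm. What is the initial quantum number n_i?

The photon energy is ΔE = hc/λ = 1240 / 7.598 = 163.2 eV.
With Z = 4, ΔE = 217.6 × (1/n_f² − 1/n_i²), so 1/n_f² − 1/n_i² = 0.7500.
With n_f = 1: 1/n_i² = 1/1 − 0.7500 = 0.2500, so n_i ≈ 2.00.

n_i = 2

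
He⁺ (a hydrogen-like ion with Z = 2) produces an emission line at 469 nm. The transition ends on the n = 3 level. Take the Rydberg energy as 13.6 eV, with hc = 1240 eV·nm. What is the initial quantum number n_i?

n_i = 4

The photon energy is ΔE = hc/λ = 1240 / 469 = 2.644 eV.
With Z = 2, ΔE = 54.40 × (1/n_f² − 1/n_i²), so 1/n_f² − 1/n_i² = 0.04860.
With n_f = 3: 1/n_i² = 1/9 − 0.04860 = 0.06251, so n_i ≈ 4.00.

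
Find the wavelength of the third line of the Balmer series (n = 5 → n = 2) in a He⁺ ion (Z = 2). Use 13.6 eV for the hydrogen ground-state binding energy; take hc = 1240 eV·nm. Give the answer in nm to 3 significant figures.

109 nm

The Balmer series terminates on n_f = 2; the third line has n_i = 2+3 = 5.
ΔE = 54.40 × (1/2² − 1/5²) = 11.42 eV.
λ = 1240 / 11.42 = 109 nm.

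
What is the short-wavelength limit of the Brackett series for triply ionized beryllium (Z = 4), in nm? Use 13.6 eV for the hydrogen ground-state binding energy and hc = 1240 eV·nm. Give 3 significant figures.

91.2 nm

The Brackett series has lower level n_f = 4; the series limit corresponds to n_i → ∞.
ΔE_max = 13.6 × 16 / 4² = 13.60 eV.
λ_min = 1240 / 13.60 = 91.2 nm.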